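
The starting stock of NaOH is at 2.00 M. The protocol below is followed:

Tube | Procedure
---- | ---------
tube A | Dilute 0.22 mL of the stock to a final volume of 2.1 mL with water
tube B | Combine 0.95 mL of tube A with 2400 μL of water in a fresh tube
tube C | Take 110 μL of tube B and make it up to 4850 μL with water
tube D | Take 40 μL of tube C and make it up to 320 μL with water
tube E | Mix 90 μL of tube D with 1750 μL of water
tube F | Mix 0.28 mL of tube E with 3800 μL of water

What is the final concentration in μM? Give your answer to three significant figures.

Step 1: 0.22 mL brought to 2.1 mL → factor 2.1/0.22 = 9.5455
Step 2: 0.95 mL + 2400 μL = 3.35 mL total → factor 3.35/0.95 = 3.5263
Step 3: 110 μL brought to 4850 μL → factor 4850/110 = 44.091
Step 4: 40 μL brought to 320 μL → factor 320/40 = 8
Step 5: 90 μL + 1750 μL = 1840 μL total → factor 1840/90 = 20.444
Step 6: 0.28 mL + 3800 μL = 4.08 mL total → factor 4.08/0.28 = 14.571
Overall dilution factor = 9.5455 × 3.5263 × 44.091 × 8 × 20.444 × 14.571 = 3.537 × 10^6
Final = 2.00 M / 3.537 × 10^6 = 5.655 × 10^-7 M = 0.565 μM

0.565 μM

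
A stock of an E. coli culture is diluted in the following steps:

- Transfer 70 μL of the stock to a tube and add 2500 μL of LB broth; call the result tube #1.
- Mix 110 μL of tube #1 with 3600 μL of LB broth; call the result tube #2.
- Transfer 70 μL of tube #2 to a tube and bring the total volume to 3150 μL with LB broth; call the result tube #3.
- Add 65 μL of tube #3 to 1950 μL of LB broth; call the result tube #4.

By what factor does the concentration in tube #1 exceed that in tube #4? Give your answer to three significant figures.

Step 1: 70 μL + 2500 μL = 2570 μL total → factor 2570/70 = 36.714
Step 2: 110 μL + 3600 μL = 3710 μL total → factor 3710/110 = 33.727
Step 3: 70 μL brought to 3150 μL → factor 3150/70 = 45
Step 4: 65 μL + 1950 μL = 2015 μL total → factor 2015/65 = 31
Dilution factor to tube #1 = 36.714; to tube #4 = 1.7274 × 10^6
[tube #1]/[tube #4] = (factor to tube #4)/(factor to tube #1) = 1.7274 × 10^6/36.714 = 4.70 × 10^4

4.70 × 10^4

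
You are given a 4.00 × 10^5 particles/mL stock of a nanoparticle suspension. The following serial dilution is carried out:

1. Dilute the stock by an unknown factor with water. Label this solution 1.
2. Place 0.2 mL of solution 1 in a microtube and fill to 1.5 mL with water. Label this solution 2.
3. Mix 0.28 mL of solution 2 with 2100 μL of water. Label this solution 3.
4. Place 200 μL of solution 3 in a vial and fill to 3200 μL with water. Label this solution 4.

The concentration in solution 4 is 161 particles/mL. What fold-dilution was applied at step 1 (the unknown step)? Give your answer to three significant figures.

2.44-fold

Step 1: unknown factor x
Step 2: 0.2 mL brought to 1.5 mL → factor 1.5/0.2 = 7.5
Step 3: 0.28 mL + 2100 μL = 2.38 mL total → factor 2.38/0.28 = 8.5
Step 4: 200 μL brought to 3200 μL → factor 3200/200 = 16
Product of known-step factors = 1020
Overall factor = 4.00 × 10^5 particles/mL / (161 particles/mL) = 2484.5
x = 2484.5 / 1020 = 2.44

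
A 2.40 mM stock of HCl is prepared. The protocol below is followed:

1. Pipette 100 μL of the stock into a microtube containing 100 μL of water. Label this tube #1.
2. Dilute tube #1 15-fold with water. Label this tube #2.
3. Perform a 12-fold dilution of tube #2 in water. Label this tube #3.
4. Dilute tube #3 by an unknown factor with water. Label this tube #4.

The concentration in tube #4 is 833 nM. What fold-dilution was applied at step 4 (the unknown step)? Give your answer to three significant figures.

Step 1: 100 μL + 100 μL = 200 μL total → factor 200/100 = 2
Step 2: 15-fold → factor 15
Step 3: 12-fold → factor 12
Step 4: unknown factor x
Product of known-step factors = 360
Overall factor = 2.40 mM / (833 nM) = 2881.2
x = 2881.2 / 360 = 8.00

8.00-fold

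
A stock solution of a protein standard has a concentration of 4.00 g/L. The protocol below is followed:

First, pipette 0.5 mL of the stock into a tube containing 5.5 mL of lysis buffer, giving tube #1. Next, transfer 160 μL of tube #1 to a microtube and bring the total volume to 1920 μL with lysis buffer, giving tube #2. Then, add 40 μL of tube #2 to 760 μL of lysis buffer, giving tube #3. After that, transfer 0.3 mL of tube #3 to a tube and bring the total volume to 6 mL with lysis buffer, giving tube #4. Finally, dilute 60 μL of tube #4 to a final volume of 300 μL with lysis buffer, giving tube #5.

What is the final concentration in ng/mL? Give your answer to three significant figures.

Step 1: 0.5 mL + 5.5 mL = 6 mL total → factor 6/0.5 = 12
Step 2: 160 μL brought to 1920 μL → factor 1920/160 = 12
Step 3: 40 μL + 760 μL = 800 μL total → factor 800/40 = 20
Step 4: 0.3 mL brought to 6 mL → factor 6/0.3 = 20
Step 5: 60 μL brought to 300 μL → factor 300/60 = 5
Overall dilution factor = 12 × 12 × 20 × 20 × 5 = 2.88 × 10^5
Final = 4.00 g/L / 2.88 × 10^5 = 1.389 × 10^-5 g/L = 13.9 ng/mL

13.9 ng/mL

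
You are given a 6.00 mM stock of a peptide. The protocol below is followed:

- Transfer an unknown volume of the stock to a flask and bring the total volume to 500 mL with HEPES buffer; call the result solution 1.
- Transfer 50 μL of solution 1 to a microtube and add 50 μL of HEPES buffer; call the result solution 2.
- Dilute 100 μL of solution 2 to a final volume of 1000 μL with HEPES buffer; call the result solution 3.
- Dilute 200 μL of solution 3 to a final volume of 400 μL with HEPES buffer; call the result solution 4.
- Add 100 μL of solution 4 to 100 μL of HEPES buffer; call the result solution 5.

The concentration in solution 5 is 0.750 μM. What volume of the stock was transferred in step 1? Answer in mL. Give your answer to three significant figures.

Step 1: v brought to 500 mL → factor = 500 mL/v
Step 2: 50 μL + 50 μL = 100 μL total → factor 100/50 = 2
Step 3: 100 μL brought to 1000 μL → factor 1000/100 = 10
Step 4: 200 μL brought to 400 μL → factor 400/200 = 2
Step 5: 100 μL + 100 μL = 200 μL total → factor 200/100 = 2
Product of known-step factors = 80
Overall factor = 6.00 mM / (0.750 μM) = 8000
Step-1 factor = 8000 / 80 = 100
v = 500 mL / 100 = 5.00 mL

5.00 mL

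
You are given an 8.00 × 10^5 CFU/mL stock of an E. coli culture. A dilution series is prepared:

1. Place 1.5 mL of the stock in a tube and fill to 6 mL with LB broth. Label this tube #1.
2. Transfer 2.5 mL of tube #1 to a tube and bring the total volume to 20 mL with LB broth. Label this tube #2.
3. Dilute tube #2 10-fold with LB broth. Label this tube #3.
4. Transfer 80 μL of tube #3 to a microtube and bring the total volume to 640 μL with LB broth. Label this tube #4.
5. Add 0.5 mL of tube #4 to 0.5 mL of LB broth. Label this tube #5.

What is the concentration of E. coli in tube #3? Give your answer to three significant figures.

Step 1: 1.5 mL brought to 6 mL → factor 6/1.5 = 4
Step 2: 2.5 mL brought to 20 mL → factor 20/2.5 = 8
Step 3: 10-fold → factor 10
Dilution factor through tube #3 = 4 × 8 × 10 = 320
[tube #3] = 8.00 × 10^5 CFU/mL / 320 = 2.50 × 10^3 CFU/mL

2.50 × 10^3 CFU/mL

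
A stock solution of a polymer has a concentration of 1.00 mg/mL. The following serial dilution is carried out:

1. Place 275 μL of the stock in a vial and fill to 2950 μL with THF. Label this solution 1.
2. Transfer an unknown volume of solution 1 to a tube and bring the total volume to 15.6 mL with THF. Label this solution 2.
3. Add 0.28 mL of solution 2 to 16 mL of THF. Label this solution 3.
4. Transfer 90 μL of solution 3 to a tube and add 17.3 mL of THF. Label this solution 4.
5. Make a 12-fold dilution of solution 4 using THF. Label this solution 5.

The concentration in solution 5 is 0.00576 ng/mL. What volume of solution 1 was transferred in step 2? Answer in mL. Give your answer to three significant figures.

0.130 mL

Step 1: 275 μL brought to 2950 μL → factor 2950/275 = 10.727
Step 2: v brought to 15.6 mL → factor = 15.6 mL/v
Step 3: 0.28 mL + 16 mL = 16.28 mL total → factor 16.28/0.28 = 58.143
Step 4: 90 μL + 17.3 mL = 17390 μL total → factor 17390/90 = 193.22
Step 5: 12-fold → factor 12
Product of known-step factors = 1.4462 × 10^6
Overall factor = 1.00 mg/mL / (0.00576 ng/mL) = 1.7361 × 10^8
Step-2 factor = 1.7361 × 10^8 / 1.4462 × 10^6 = 120.05
v = 15.6 mL / 120.05 = 0.130 mL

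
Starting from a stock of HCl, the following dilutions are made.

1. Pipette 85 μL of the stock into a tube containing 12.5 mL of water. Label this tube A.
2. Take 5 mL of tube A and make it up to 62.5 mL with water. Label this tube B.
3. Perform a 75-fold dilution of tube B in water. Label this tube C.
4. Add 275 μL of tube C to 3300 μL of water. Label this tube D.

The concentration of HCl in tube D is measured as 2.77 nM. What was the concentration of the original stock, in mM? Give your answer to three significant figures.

Step 1: 85 μL + 12.5 mL = 12585 μL total → factor 12585/85 = 148.06
Step 2: 5 mL brought to 62.5 mL → factor 62.5/5 = 12.5
Step 3: 75-fold → factor 75
Step 4: 275 μL + 3300 μL = 3575 μL total → factor 3575/275 = 13
Overall dilution factor = 148.06 × 12.5 × 75 × 13 = 1.8045 × 10^6
Stock = 2.77 nM × 1.8045 × 10^6 = 4.998 × 10^6 nM = 5.00 mM

5.00 mM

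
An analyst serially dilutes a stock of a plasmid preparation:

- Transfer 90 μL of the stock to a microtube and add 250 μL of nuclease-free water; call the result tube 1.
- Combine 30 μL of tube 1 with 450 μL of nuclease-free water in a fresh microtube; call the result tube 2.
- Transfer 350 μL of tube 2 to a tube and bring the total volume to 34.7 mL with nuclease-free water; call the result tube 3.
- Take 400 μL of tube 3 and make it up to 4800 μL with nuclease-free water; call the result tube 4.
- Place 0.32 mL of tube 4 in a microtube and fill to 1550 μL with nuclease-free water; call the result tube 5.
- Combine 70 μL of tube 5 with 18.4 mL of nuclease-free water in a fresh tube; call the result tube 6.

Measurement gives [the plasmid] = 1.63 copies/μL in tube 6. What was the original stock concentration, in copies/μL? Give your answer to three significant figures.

1.50 × 10^8 copies/μL

Step 1: 90 μL + 250 μL = 340 μL total → factor 340/90 = 3.7778
Step 2: 30 μL + 450 μL = 480 μL total → factor 480/30 = 16
Step 3: 350 μL brought to 34.7 mL → factor 34700/350 = 99.143
Step 4: 400 μL brought to 4800 μL → factor 4800/400 = 12
Step 5: 0.32 mL brought to 1550 μL → factor 1.55/0.32 = 4.8438
Step 6: 70 μL + 18.4 mL = 18470 μL total → factor 18470/70 = 263.86
Overall dilution factor = 3.7778 × 16 × 99.143 × 12 × 4.8438 × 263.86 = 9.1907 × 10^7
Stock = 1.63 copies/μL × 9.1907 × 10^7 = 1.50 × 10^8 copies/μL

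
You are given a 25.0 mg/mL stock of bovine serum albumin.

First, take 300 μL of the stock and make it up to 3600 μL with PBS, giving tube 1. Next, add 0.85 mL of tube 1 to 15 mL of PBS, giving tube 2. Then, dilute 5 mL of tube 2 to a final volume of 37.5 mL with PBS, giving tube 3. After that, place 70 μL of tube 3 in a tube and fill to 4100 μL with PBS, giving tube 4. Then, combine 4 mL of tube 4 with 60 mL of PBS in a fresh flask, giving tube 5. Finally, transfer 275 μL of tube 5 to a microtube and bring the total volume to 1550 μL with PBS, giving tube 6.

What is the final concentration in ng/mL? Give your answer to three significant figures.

2.82 ng/mL

Step 1: 300 μL brought to 3600 μL → factor 3600/300 = 12
Step 2: 0.85 mL + 15 mL = 15.85 mL total → factor 15.85/0.85 = 18.647
Step 3: 5 mL brought to 37.5 mL → factor 37.5/5 = 7.5
Step 4: 70 μL brought to 4100 μL → factor 4100/70 = 58.571
Step 5: 4 mL + 60 mL = 64 mL total → factor 64/4 = 16
Step 6: 275 μL brought to 1550 μL → factor 1550/275 = 5.6364
Overall dilution factor = 12 × 18.647 × 7.5 × 58.571 × 16 × 5.6364 = 8.8646 × 10^6
Final = 25.0 mg/mL / 8.8646 × 10^6 = 2.820 × 10^-6 mg/mL = 2.82 ng/mL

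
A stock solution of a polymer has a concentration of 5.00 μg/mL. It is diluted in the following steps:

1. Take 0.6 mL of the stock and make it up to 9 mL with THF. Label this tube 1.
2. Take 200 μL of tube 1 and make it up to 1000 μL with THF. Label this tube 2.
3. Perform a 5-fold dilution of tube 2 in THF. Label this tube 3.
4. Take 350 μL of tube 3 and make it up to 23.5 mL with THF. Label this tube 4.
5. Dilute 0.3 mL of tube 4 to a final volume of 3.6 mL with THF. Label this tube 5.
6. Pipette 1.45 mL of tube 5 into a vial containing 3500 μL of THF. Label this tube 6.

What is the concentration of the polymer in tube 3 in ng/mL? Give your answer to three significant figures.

13.3 ng/mL

Step 1: 0.6 mL brought to 9 mL → factor 9/0.6 = 15
Step 2: 200 μL brought to 1000 μL → factor 1000/200 = 5
Step 3: 5-fold → factor 5
Dilution factor through tube 3 = 15 × 5 × 5 = 375
[tube 3] = 5.00 μg/mL / 375 = 0.01333 μg/mL = 13.3 ng/mL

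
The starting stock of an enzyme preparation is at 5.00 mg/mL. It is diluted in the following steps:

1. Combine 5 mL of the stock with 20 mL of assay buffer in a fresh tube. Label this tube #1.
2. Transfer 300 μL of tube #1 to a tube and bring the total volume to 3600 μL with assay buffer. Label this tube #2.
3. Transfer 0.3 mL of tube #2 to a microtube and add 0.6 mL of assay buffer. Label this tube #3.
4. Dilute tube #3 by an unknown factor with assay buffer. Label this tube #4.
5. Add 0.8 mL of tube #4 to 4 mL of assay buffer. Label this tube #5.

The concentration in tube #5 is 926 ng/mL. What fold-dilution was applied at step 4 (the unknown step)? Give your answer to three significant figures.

5.00-fold

Step 1: 5 mL + 20 mL = 25 mL total → factor 25/5 = 5
Step 2: 300 μL brought to 3600 μL → factor 3600/300 = 12
Step 3: 0.3 mL + 0.6 mL = 0.9 mL total → factor 0.9/0.3 = 3
Step 4: unknown factor x
Step 5: 0.8 mL + 4 mL = 4.8 mL total → factor 4.8/0.8 = 6
Product of known-step factors = 1080
Overall factor = 5.00 mg/mL / (926 ng/mL) = 5399.6
x = 5399.6 / 1080 = 5.00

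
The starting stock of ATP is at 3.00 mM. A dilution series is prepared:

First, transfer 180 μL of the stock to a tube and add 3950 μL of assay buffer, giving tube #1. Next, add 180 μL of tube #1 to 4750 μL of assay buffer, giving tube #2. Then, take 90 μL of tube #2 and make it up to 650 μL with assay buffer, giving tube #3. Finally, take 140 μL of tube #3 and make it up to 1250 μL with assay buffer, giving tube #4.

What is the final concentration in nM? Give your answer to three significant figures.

74.0 nM

Step 1: 180 μL + 3950 μL = 4130 μL total → factor 4130/180 = 22.944
Step 2: 180 μL + 4750 μL = 4930 μL total → factor 4930/180 = 27.389
Step 3: 90 μL brought to 650 μL → factor 650/90 = 7.2222
Step 4: 140 μL brought to 1250 μL → factor 1250/140 = 8.9286
Overall dilution factor = 22.944 × 27.389 × 7.2222 × 8.9286 = 40523
Final = 3.00 mM / 40523 = 7.403 × 10^-5 mM = 74.0 nM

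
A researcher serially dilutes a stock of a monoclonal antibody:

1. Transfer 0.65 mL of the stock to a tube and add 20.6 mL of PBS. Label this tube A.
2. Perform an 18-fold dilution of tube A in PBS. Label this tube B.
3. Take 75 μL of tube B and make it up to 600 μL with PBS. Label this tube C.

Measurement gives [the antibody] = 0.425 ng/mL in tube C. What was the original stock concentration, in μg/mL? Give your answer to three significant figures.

Step 1: 0.65 mL + 20.6 mL = 21.25 mL total → factor 21.25/0.65 = 32.692
Step 2: 18-fold → factor 18
Step 3: 75 μL brought to 600 μL → factor 600/75 = 8
Overall dilution factor = 32.692 × 18 × 8 = 4707.7
Stock = 0.425 ng/mL × 4707.7 = 2001 ng/mL = 2.00 μg/mL

2.00 μg/mL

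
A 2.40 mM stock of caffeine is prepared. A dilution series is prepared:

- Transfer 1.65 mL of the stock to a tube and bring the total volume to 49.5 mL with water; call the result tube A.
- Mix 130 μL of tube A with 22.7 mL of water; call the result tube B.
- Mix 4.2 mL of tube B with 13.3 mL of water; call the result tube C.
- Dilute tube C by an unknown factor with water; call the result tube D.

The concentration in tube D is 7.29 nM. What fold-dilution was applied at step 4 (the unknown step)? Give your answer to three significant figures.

15.0-fold

Step 1: 1.65 mL brought to 49.5 mL → factor 49.5/1.65 = 30
Step 2: 130 μL + 22.7 mL = 22830 μL total → factor 22830/130 = 175.62
Step 3: 4.2 mL + 13.3 mL = 17.5 mL total → factor 17.5/4.2 = 4.1667
Step 4: unknown factor x
Product of known-step factors = 21952
Overall factor = 2.40 mM / (7.29 nM) = 3.2922 × 10^5
x = 3.2922 × 10^5 / 21952 = 15.0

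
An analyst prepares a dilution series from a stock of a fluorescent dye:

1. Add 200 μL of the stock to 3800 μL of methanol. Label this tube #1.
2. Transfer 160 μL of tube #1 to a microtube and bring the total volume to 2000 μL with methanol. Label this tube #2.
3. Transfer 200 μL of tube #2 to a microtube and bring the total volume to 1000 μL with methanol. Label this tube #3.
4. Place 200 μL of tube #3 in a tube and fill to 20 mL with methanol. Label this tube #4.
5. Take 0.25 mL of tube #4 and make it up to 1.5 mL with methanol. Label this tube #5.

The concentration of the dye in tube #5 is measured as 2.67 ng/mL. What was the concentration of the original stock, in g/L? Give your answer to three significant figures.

2.00 g/L

Step 1: 200 μL + 3800 μL = 4000 μL total → factor 4000/200 = 20
Step 2: 160 μL brought to 2000 μL → factor 2000/160 = 12.5
Step 3: 200 μL brought to 1000 μL → factor 1000/200 = 5
Step 4: 200 μL brought to 20 mL → factor 20000/200 = 100
Step 5: 0.25 mL brought to 1.5 mL → factor 1.5/0.25 = 6
Overall dilution factor = 20 × 12.5 × 5 × 100 × 6 = 7.5 × 10^5
Stock = 2.67 ng/mL × 7.5 × 10^5 = 2.002 × 10^6 ng/mL = 2.00 g/L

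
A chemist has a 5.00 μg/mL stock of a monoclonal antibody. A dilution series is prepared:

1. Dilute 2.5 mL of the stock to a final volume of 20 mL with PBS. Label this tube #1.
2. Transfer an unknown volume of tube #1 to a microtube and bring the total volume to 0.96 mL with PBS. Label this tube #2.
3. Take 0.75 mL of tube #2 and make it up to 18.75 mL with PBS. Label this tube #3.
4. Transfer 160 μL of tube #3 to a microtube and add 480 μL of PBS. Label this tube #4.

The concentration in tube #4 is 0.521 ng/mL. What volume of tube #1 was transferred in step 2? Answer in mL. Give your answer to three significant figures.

0.0800 mL

Step 1: 2.5 mL brought to 20 mL → factor 20/2.5 = 8
Step 2: v brought to 0.96 mL → factor = 0.96 mL/v
Step 3: 0.75 mL brought to 18.75 mL → factor 18.75/0.75 = 25
Step 4: 160 μL + 480 μL = 640 μL total → factor 640/160 = 4
Product of known-step factors = 800
Overall factor = 5.00 μg/mL / (0.521 ng/mL) = 9596.9
Step-2 factor = 9596.9 / 800 = 11.996
v = 0.96 mL / 11.996 = 0.0800 mL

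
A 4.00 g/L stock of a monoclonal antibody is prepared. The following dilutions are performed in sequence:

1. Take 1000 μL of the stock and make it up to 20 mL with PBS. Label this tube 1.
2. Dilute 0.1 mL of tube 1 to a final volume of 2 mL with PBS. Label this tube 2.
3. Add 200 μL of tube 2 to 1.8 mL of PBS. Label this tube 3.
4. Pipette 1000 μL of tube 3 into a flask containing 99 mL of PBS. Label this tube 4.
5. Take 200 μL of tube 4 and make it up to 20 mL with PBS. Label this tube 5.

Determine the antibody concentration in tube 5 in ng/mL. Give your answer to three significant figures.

0.100 ng/mL

Step 1: 1000 μL brought to 20 mL → factor 20000/1000 = 20
Step 2: 0.1 mL brought to 2 mL → factor 2/0.1 = 20
Step 3: 200 μL + 1.8 mL = 2000 μL total → factor 2000/200 = 10
Step 4: 1000 μL + 99 mL = 1 × 10^5 μL total → factor 1 × 10^5/1000 = 100
Step 5: 200 μL brought to 20 mL → factor 20000/200 = 100
Overall dilution factor = 20 × 20 × 10 × 100 × 100 = 4 × 10^7
Final = 4.00 g/L / 4 × 10^7 = 1.000 × 10^-7 g/L = 0.100 ng/mL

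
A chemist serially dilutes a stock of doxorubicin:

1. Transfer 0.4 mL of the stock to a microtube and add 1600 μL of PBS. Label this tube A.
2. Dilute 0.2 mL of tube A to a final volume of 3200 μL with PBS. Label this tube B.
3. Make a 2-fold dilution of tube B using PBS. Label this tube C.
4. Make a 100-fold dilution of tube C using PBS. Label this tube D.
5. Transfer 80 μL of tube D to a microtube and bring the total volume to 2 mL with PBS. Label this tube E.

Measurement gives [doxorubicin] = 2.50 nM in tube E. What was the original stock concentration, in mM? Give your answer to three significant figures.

Step 1: 0.4 mL + 1600 μL = 2 mL total → factor 2/0.4 = 5
Step 2: 0.2 mL brought to 3200 μL → factor 3.2/0.2 = 16
Step 3: 2-fold → factor 2
Step 4: 100-fold → factor 100
Step 5: 80 μL brought to 2 mL → factor 2000/80 = 25
Overall dilution factor = 5 × 16 × 2 × 100 × 25 = 4 × 10^5
Stock = 2.50 nM × 4 × 10^5 = 1.000 × 10^6 nM = 1.00 mM

1.00 mM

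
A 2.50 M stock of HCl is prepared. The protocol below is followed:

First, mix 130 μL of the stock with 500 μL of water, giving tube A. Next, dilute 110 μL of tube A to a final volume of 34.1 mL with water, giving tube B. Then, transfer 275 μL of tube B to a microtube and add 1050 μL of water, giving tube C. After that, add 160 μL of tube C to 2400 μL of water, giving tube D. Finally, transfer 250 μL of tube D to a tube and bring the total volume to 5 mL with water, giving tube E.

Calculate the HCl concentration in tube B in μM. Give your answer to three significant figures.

Step 1: 130 μL + 500 μL = 630 μL total → factor 630/130 = 4.8462
Step 2: 110 μL brought to 34.1 mL → factor 34100/110 = 310
Dilution factor through tube B = 4.8462 × 310 = 1502.3
[tube B] = 2.50 M / 1502.3 = 0.001664 M = 1.66 × 10^3 μM

1.66 × 10^3 μM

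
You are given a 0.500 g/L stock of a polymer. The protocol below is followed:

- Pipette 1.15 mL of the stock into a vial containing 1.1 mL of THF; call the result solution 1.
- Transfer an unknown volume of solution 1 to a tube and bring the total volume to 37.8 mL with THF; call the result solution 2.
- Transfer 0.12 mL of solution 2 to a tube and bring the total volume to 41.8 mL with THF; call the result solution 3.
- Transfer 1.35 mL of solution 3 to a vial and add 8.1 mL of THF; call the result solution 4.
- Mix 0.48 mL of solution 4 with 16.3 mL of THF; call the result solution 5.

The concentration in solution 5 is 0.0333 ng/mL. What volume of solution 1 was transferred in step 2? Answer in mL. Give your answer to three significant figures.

0.420 mL

Step 1: 1.15 mL + 1.1 mL = 2.25 mL total → factor 2.25/1.15 = 1.9565
Step 2: v brought to 37.8 mL → factor = 37.8 mL/v
Step 3: 0.12 mL brought to 41.8 mL → factor 41.8/0.12 = 348.33
Step 4: 1.35 mL + 8.1 mL = 9.45 mL total → factor 9.45/1.35 = 7
Step 5: 0.48 mL + 16.3 mL = 16.78 mL total → factor 16.78/0.48 = 34.958
Product of known-step factors = 1.6677 × 10^5
Overall factor = 0.500 g/L / (0.0333 ng/mL) = 1.5015 × 10^7
Step-2 factor = 1.5015 × 10^7 / 1.6677 × 10^5 = 90.032
v = 37.8 mL / 90.032 = 0.420 mL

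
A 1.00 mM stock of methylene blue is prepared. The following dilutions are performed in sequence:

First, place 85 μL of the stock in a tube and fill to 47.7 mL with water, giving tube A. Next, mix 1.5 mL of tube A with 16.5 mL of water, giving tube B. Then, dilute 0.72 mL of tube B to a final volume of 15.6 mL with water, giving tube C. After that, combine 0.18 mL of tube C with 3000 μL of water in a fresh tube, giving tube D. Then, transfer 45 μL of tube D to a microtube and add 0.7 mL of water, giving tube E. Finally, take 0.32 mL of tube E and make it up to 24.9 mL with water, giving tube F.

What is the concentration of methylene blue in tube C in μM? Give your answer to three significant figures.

Step 1: 85 μL brought to 47.7 mL → factor 47700/85 = 561.18
Step 2: 1.5 mL + 16.5 mL = 18 mL total → factor 18/1.5 = 12
Step 3: 0.72 mL brought to 15.6 mL → factor 15.6/0.72 = 21.667
Dilution factor through tube C = 561.18 × 12 × 21.667 = 1.4591 × 10^5
[tube C] = 1.00 mM / 1.4591 × 10^5 = 6.854 × 10^-6 mM = 0.00685 μM

0.00685 μM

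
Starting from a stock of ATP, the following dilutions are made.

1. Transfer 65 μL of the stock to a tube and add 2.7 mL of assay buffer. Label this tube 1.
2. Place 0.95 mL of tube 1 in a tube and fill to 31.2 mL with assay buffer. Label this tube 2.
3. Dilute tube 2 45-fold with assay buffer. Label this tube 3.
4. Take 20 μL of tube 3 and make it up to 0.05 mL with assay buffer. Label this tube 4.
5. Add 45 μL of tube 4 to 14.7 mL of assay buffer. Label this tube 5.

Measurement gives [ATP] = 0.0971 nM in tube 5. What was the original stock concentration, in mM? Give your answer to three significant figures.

5.00 mM

Step 1: 65 μL + 2.7 mL = 2765 μL total → factor 2765/65 = 42.538
Step 2: 0.95 mL brought to 31.2 mL → factor 31.2/0.95 = 32.842
Step 3: 45-fold → factor 45
Step 4: 20 μL brought to 0.05 mL → factor 50/20 = 2.5
Step 5: 45 μL + 14.7 mL = 14745 μL total → factor 14745/45 = 327.67
Overall dilution factor = 42.538 × 32.842 × 45 × 2.5 × 327.67 = 5.1499 × 10^7
Stock = 0.0971 nM × 5.1499 × 10^7 = 5.001 × 10^6 nM = 5.00 mM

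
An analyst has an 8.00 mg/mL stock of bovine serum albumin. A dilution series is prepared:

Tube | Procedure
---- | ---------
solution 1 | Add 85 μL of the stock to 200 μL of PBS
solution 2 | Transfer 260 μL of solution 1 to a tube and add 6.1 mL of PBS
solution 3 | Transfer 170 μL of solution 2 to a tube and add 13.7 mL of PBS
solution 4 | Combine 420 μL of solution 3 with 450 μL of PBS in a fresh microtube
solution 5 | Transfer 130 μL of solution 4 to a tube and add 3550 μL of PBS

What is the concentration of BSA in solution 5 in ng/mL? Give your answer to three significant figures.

Step 1: 85 μL + 200 μL = 285 μL total → factor 285/85 = 3.3529
Step 2: 260 μL + 6.1 mL = 6360 μL total → factor 6360/260 = 24.462
Step 3: 170 μL + 13.7 mL = 13870 μL total → factor 13870/170 = 81.588
Step 4: 420 μL + 450 μL = 870 μL total → factor 870/420 = 2.0714
Step 5: 130 μL + 3550 μL = 3680 μL total → factor 3680/130 = 28.308
Overall dilution factor = 3.3529 × 24.462 × 81.588 × 2.0714 × 28.308 = 3.9238 × 10^5
Final = 8.00 mg/mL / 3.9238 × 10^5 = 2.039 × 10^-5 mg/mL = 20.4 ng/mL

20.4 ng/mL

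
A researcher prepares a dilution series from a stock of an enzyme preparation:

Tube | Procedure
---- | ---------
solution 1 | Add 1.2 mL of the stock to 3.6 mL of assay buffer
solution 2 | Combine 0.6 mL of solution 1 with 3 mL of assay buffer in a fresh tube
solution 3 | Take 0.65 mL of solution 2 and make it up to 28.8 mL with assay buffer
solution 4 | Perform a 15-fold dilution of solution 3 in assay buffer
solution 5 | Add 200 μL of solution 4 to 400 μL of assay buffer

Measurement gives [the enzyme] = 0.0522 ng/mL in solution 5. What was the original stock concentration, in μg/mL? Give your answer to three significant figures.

Step 1: 1.2 mL + 3.6 mL = 4.8 mL total → factor 4.8/1.2 = 4
Step 2: 0.6 mL + 3 mL = 3.6 mL total → factor 3.6/0.6 = 6
Step 3: 0.65 mL brought to 28.8 mL → factor 28.8/0.65 = 44.308
Step 4: 15-fold → factor 15
Step 5: 200 μL + 400 μL = 600 μL total → factor 600/200 = 3
Overall dilution factor = 4 × 6 × 44.308 × 15 × 3 = 47852
Stock = 0.0522 ng/mL × 47852 = 2498 ng/mL = 2.50 μg/mL

2.50 μg/mL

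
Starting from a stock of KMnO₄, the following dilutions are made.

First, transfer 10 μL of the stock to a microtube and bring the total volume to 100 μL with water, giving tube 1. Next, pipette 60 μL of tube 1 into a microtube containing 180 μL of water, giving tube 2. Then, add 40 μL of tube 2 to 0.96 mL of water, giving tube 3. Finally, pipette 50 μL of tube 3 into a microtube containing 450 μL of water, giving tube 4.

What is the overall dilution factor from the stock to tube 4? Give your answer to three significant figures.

1.00 × 10^4

Step 1: 10 μL brought to 100 μL → factor 100/10 = 10
Step 2: 60 μL + 180 μL = 240 μL total → factor 240/60 = 4
Step 3: 40 μL + 0.96 mL = 1000 μL total → factor 1000/40 = 25
Step 4: 50 μL + 450 μL = 500 μL total → factor 500/50 = 10
Overall dilution factor = 10 × 4 × 25 × 10 = 10000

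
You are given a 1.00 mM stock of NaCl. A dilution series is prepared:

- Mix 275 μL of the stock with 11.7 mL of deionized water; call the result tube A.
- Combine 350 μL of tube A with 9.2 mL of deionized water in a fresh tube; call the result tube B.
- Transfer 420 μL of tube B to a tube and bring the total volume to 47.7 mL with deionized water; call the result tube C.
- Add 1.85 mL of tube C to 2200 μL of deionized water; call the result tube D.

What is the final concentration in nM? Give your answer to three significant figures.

3.39 nM

Step 1: 275 μL + 11.7 mL = 11975 μL total → factor 11975/275 = 43.545
Step 2: 350 μL + 9.2 mL = 9550 μL total → factor 9550/350 = 27.286
Step 3: 420 μL brought to 47.7 mL → factor 47700/420 = 113.57
Step 4: 1.85 mL + 2200 μL = 4.05 mL total → factor 4.05/1.85 = 2.1892
Overall dilution factor = 43.545 × 27.286 × 113.57 × 2.1892 = 2.9541 × 10^5
Final = 1.00 mM / 2.9541 × 10^5 = 3.385 × 10^-6 mM = 3.39 nM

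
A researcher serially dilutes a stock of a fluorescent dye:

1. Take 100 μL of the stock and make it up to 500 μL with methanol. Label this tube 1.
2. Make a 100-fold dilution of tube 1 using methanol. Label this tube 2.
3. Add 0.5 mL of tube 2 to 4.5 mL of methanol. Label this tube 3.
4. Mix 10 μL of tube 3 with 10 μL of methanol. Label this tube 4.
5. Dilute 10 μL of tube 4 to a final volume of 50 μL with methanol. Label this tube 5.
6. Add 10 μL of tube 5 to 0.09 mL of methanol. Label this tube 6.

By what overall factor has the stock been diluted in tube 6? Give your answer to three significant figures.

Step 1: 100 μL brought to 500 μL → factor 500/100 = 5
Step 2: 100-fold → factor 100
Step 3: 0.5 mL + 4.5 mL = 5 mL total → factor 5/0.5 = 10
Step 4: 10 μL + 10 μL = 20 μL total → factor 20/10 = 2
Step 5: 10 μL brought to 50 μL → factor 50/10 = 5
Step 6: 10 μL + 0.09 mL = 100 μL total → factor 100/10 = 10
Overall dilution factor = 5 × 100 × 10 × 2 × 5 × 10 = 5 × 10^5

5.00 × 10^5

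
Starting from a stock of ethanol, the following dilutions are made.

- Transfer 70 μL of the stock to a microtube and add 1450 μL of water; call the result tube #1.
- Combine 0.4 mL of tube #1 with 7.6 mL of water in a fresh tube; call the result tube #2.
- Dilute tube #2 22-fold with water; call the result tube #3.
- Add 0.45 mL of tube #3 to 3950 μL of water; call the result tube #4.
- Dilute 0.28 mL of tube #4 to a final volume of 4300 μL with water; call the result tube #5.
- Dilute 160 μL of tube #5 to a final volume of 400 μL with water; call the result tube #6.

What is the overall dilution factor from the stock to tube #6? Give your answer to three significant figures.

Step 1: 70 μL + 1450 μL = 1520 μL total → factor 1520/70 = 21.714
Step 2: 0.4 mL + 7.6 mL = 8 mL total → factor 8/0.4 = 20
Step 3: 22-fold → factor 22
Step 4: 0.45 mL + 3950 μL = 4.4 mL total → factor 4.4/0.45 = 9.7778
Step 5: 0.28 mL brought to 4300 μL → factor 4.3/0.28 = 15.357
Step 6: 160 μL brought to 400 μL → factor 400/160 = 2.5
Overall dilution factor = 21.714 × 20 × 22 × 9.7778 × 15.357 × 2.5 = 3.5866 × 10^6

3.59 × 10^6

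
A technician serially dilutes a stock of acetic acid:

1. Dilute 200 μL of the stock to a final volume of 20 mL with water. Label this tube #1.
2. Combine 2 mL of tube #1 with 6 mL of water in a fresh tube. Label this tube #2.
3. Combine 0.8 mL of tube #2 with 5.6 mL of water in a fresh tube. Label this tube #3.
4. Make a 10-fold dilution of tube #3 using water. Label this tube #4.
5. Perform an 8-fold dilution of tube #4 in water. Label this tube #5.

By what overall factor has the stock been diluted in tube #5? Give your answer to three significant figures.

2.56 × 10^5

Step 1: 200 μL brought to 20 mL → factor 20000/200 = 100
Step 2: 2 mL + 6 mL = 8 mL total → factor 8/2 = 4
Step 3: 0.8 mL + 5.6 mL = 6.4 mL total → factor 6.4/0.8 = 8
Step 4: 10-fold → factor 10
Step 5: 8-fold → factor 8
Overall dilution factor = 100 × 4 × 8 × 10 × 8 = 2.56 × 10^5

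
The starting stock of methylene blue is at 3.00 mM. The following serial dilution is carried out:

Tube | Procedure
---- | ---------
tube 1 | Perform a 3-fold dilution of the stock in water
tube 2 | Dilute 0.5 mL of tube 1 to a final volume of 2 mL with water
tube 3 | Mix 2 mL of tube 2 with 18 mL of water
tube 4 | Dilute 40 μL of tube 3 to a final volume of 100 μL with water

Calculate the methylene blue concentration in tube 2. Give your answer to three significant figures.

0.250 mM

Step 1: 3-fold → factor 3
Step 2: 0.5 mL brought to 2 mL → factor 2/0.5 = 4
Dilution factor through tube 2 = 3 × 4 = 12
[tube 2] = 3.00 mM / 12 = 0.250 mM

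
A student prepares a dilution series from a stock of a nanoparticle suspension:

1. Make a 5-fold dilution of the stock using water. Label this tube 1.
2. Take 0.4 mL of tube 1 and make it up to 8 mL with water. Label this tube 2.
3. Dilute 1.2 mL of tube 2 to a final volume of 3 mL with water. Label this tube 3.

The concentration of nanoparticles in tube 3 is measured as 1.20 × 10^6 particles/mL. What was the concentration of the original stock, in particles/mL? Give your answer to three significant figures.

3.00 × 10^8 particles/mL

Step 1: 5-fold → factor 5
Step 2: 0.4 mL brought to 8 mL → factor 8/0.4 = 20
Step 3: 1.2 mL brought to 3 mL → factor 3/1.2 = 2.5
Overall dilution factor = 5 × 20 × 2.5 = 250
Stock = 1.20 × 10^6 particles/mL × 250 = 3.00 × 10^8 particles/mL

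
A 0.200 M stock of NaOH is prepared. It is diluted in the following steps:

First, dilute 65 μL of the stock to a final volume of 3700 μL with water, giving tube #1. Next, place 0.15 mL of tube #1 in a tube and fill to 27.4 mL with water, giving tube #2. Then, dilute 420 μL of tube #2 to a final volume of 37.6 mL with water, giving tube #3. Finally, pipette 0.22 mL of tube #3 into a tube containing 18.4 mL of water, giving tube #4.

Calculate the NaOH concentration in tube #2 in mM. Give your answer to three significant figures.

Step 1: 65 μL brought to 3700 μL → factor 3700/65 = 56.923
Step 2: 0.15 mL brought to 27.4 mL → factor 27.4/0.15 = 182.67
Dilution factor through tube #2 = 56.923 × 182.67 = 10398
[tube #2] = 0.200 M / 10398 = 1.923 × 10^-5 M = 0.0192 mM

0.0192 mM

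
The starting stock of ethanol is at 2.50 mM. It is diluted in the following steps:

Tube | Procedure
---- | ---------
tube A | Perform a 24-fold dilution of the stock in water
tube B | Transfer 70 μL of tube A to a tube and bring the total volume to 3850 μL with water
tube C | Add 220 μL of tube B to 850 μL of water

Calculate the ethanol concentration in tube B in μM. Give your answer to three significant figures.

Step 1: 24-fold → factor 24
Step 2: 70 μL brought to 3850 μL → factor 3850/70 = 55
Dilution factor through tube B = 24 × 55 = 1320
[tube B] = 2.50 mM / 1320 = 0.001894 mM = 1.89 μM

1.89 μM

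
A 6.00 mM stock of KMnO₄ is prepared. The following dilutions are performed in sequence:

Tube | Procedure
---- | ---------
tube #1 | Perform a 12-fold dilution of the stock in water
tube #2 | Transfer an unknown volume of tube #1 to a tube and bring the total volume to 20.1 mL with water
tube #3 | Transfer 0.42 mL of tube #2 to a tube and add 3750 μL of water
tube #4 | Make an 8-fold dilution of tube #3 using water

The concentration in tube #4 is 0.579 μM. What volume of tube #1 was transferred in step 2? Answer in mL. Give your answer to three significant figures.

Step 1: 12-fold → factor 12
Step 2: v brought to 20.1 mL → factor = 20.1 mL/v
Step 3: 0.42 mL + 3750 μL = 4.17 mL total → factor 4.17/0.42 = 9.9286
Step 4: 8-fold → factor 8
Product of known-step factors = 953.14
Overall factor = 6.00 mM / (0.579 μM) = 10363
Step-2 factor = 10363 / 953.14 = 10.872
v = 20.1 mL / 10.872 = 1.85 mL

1.85 mL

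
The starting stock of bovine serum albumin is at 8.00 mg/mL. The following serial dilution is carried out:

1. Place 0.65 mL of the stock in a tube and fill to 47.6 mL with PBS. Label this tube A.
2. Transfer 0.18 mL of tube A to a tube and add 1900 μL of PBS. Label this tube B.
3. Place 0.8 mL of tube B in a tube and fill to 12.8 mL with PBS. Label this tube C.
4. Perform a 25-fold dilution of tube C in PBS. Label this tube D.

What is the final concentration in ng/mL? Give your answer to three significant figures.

Step 1: 0.65 mL brought to 47.6 mL → factor 47.6/0.65 = 73.231
Step 2: 0.18 mL + 1900 μL = 2.08 mL total → factor 2.08/0.18 = 11.556
Step 3: 0.8 mL brought to 12.8 mL → factor 12.8/0.8 = 16
Step 4: 25-fold → factor 25
Overall dilution factor = 73.231 × 11.556 × 16 × 25 = 3.3849 × 10^5
Final = 8.00 mg/mL / 3.3849 × 10^5 = 2.363 × 10^-5 mg/mL = 23.6 ng/mL

23.6 ng/mL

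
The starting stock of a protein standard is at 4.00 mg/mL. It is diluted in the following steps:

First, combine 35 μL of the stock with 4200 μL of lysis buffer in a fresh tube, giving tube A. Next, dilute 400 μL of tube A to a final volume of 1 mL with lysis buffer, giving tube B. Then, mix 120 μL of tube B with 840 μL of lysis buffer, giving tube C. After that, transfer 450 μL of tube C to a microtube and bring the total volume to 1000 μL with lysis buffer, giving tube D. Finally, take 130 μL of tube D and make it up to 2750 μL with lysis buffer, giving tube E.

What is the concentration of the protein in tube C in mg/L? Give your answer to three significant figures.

1.65 mg/L

Step 1: 35 μL + 4200 μL = 4235 μL total → factor 4235/35 = 121
Step 2: 400 μL brought to 1 mL → factor 1000/400 = 2.5
Step 3: 120 μL + 840 μL = 960 μL total → factor 960/120 = 8
Dilution factor through tube C = 121 × 2.5 × 8 = 2420
[tube C] = 4.00 mg/mL / 2420 = 0.001653 mg/mL = 1.65 mg/L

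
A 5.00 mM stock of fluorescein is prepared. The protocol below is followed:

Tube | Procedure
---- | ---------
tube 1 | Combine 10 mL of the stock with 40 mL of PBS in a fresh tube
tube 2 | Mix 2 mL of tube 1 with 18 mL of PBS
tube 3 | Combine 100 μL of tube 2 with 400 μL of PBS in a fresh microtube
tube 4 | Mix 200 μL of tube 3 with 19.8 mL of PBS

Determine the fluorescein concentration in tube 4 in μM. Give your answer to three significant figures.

Step 1: 10 mL + 40 mL = 50 mL total → factor 50/10 = 5
Step 2: 2 mL + 18 mL = 20 mL total → factor 20/2 = 10
Step 3: 100 μL + 400 μL = 500 μL total → factor 500/100 = 5
Step 4: 200 μL + 19.8 mL = 20000 μL total → factor 20000/200 = 100
Overall dilution factor = 5 × 10 × 5 × 100 = 25000
Final = 5.00 mM / 25000 = 0.0002000 mM = 0.200 μM

0.200 μM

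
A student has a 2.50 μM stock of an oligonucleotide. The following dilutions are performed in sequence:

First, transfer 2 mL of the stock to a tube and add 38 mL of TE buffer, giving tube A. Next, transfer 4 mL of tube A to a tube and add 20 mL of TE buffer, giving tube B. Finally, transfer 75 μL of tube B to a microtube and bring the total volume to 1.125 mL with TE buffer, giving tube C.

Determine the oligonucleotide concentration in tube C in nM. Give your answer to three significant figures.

1.39 nM

Step 1: 2 mL + 38 mL = 40 mL total → factor 40/2 = 20
Step 2: 4 mL + 20 mL = 24 mL total → factor 24/4 = 6
Step 3: 75 μL brought to 1.125 mL → factor 1125/75 = 15
Overall dilution factor = 20 × 6 × 15 = 1800
Final = 2.50 μM / 1800 = 0.001389 μM = 1.39 nM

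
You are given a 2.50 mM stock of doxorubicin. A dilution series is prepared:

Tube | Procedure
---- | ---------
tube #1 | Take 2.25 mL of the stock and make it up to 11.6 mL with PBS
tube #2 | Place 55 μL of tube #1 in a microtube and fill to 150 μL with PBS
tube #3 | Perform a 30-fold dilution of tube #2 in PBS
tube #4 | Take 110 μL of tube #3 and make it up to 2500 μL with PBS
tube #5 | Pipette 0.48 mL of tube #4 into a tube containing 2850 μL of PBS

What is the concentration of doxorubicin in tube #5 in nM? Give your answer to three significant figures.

37.6 nM

Step 1: 2.25 mL brought to 11.6 mL → factor 11.6/2.25 = 5.1556
Step 2: 55 μL brought to 150 μL → factor 150/55 = 2.7273
Step 3: 30-fold → factor 30
Step 4: 110 μL brought to 2500 μL → factor 2500/110 = 22.727
Step 5: 0.48 mL + 2850 μL = 3.33 mL total → factor 3.33/0.48 = 6.9375
Overall dilution factor = 5.1556 × 2.7273 × 30 × 22.727 × 6.9375 = 66508
Final = 2.50 mM / 66508 = 3.759 × 10^-5 mM = 37.6 nM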